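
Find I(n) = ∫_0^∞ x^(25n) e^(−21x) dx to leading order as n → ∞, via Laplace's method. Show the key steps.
I(n) ~ (sqrt(2π·25n) / 21) · (25n/(21e))^(25n)

Write the integrand as exp(25n ln x − 21x) and set f(x) = 25n ln x − 21x. Then f'(x) = 25n/x − 21 = 0 at x* = 25n/21, and f''(x*) = −25n/x*^2 = −21^2/(25n). Laplace's method (interior maximum) gives
  I(n) ~ e^(f(x*)) · sqrt(2π / |f''(x*)|)
        = exp(25n ln(25n/21) − 25n) · sqrt(2π · 25n / 21^2)
        = (25n/21)^(25n) e^(−25n) · sqrt(2π·25n) / 21
        = (sqrt(2π·25n) / 21) · (25n/(21e))^(25n).
This matches Γ(25n+1)/21^(25n+1) with Stirling applied to Γ.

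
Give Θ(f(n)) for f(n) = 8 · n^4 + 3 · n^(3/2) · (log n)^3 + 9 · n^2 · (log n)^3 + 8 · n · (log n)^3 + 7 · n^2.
f(n) ∈ Θ(n^4)

Compare the terms by growth order. For large n, n^a · (log n)^b dominates n^a' · (log n)^b' iff a > a', or (a = a' and b > b'). Ranking the 5 terms shows the dominant one is 8 · n^4. Hence f(n) ∈ Θ(n^4).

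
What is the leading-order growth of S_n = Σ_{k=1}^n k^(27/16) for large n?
S_n ~ (16/43) · n^(43/16)

Integral comparison: Σ_{k=1}^n k^(27/16) = ∫_0^n x^(27/16) dx + O(n^(27/16)). The integral is n^(1 + 27/16) / (1 + 27/16) = n^((27+16)/16) / ((27+16)/16) = (16/43) · n^(43/16).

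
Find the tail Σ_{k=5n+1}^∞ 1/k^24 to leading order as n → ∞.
Σ_{k>5n} 1/k^24 ~ 1/(23 · (5n)^23)

Compare to the integral: ∫_{5n}^∞ x^(−24) dx = [−x^(−23)/23]_{5n}^∞ = 1/((24−1)·(5n)^23). Euler-Maclaurin then gives
  Σ_{k>5n} 1/k^24 = ∫_{5n}^∞ dx/x^24 − 1/(2·(5n)^24) + O(1/(5n)^25).
(Equivalently this is ζ(24) − Σ_{k≤5n} 1/k^24.)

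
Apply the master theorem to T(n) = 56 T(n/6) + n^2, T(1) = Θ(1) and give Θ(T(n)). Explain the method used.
T(n) = Θ(n^(log_6 56))

Master theorem: compare f(n) = n^2 to n^(log_6 56) where log_6 56 ≈ 2.247. Since 2 < log_6 56, we have f(n) = O(n^(log_6 56 − ε)) for some ε > 0 — Case 1. Hence T(n) = Θ(n^(log_6 56)).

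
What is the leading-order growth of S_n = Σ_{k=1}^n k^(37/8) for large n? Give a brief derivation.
S_n ~ (8/45) · n^(45/8)

Integral comparison: Σ_{k=1}^n k^(37/8) = ∫_0^n x^(37/8) dx + O(n^(37/8)). The integral is n^(1 + 37/8) / (1 + 37/8) = n^((37+8)/8) / ((37+8)/8) = (8/45) · n^(45/8).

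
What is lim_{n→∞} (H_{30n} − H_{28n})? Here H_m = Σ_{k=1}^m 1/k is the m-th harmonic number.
lim = ln(30/28) = ln(15/14)

Euler-Maclaurin gives H_m = ln m + γ + 1/(2m) + O(1/m^2). The γ and O(1/m) terms cancel in the difference:
  H_{30n} − H_{28n} = ln(30n) − ln(28n) + O(1/n) = ln(30/28) + O(1/n).
Hence the limit is ln(30/28) = ln(15/14).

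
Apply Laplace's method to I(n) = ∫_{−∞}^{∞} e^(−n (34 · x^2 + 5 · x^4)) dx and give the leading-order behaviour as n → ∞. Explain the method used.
I(n) ~ sqrt(π/(34n))

φ(x) = 34 · x^2 + 5 · x^4 has its unique global minimum at x* = 0 (since φ'(x) = 68x + 20x^3 = 0 only at x = 0 for real x with both coefficients positive, and φ → ∞ as |x| → ∞). At x* = 0, φ(0) = 0 and φ''(0) = 68. Laplace's method then gives
  I(n) ~ sqrt(2π / (n · φ''(0))) · e^(−n φ(0)) = sqrt(2π / (68n)) = sqrt(π/(34n)).
The 5 · x^4 term contributes only at subleading order (an O(1/n) relative correction).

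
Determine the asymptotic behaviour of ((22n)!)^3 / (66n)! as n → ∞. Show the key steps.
((22n)!)^3/(66n)! ~ ((2π·22n)^(2/2) / sqrt(3)) · 3^(−3·22n)  →  0

Write N = 22n. Stirling: N! ~ sqrt(2π N)(N/e)^N and (3N)! ~ sqrt(2π·3N)·(3N/e)^(3N).
  (N!)^3/(3N)! ~ (2π N)^(3/2) (N/e)^(3N) / [sqrt(2π·3N) (3N/e)^(3N)]
     = (2π N)^(3/2) / sqrt(2π·3N) · (N/(3N))^(3N)
     = (2π N)^((3−1)/2) / sqrt(3) · 3^(−3N).
Since 3^3 > 1, the factor 3^(−3N) decays exponentially, so the ratio → 0. Substituting N = 22n gives the stated form.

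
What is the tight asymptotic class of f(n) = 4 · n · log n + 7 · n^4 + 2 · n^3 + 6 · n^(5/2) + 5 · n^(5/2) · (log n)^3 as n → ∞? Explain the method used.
f(n) ∈ Θ(n^4)

Compare the terms by growth order. For large n, n^a · (log n)^b dominates n^a' · (log n)^b' iff a > a', or (a = a' and b > b'). Ranking the 5 terms shows the dominant one is 7 · n^4. Hence f(n) ∈ Θ(n^4).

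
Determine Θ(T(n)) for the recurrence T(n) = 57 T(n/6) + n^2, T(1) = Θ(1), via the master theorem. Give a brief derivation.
T(n) = Θ(n^(log_6 57))

Master theorem: compare f(n) = n^2 to n^(log_6 57) where log_6 57 ≈ 2.256. Since 2 < log_6 57, we have f(n) = O(n^(log_6 57 − ε)) for some ε > 0 — Case 1. Hence T(n) = Θ(n^(log_6 57)).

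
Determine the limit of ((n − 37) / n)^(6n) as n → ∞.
lim = e^(−222)

Rewrite as (1 − 37/n)^(6n). By the standard limit (1 + x/n)^n → e^x, we have (1 − 37/n)^n → e^(−37), and raising to the 6th power gives e^(−222).
More precisely, ln[(1 − 37/n)^(6n)] = 6n · ln(1 − 37/n) = 6n · (-37/n + O(1/n^2)) = -222 + O(1/n) → -222.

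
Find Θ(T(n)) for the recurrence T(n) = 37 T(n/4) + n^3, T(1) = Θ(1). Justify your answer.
T(n) = Θ(n^3)

log_4 37 ≈ 2.605. f(n) = n^3 dominates n^(log_4 37) since 3 > 2.605, and the regularity condition a·f(n/b) = 37·(n/4)^3 = (37/64)·n^3 ≤ c·f(n) holds with c = 37/64 ≈ 0.578 < 1. So this is Case 3: T(n) = Θ(f(n)) = Θ(n^3).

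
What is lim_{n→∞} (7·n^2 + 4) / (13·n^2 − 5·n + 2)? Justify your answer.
lim = 7/13

For large n the leading n^2 terms dominate both numerator and denominator. Dividing top and bottom by n^2, every other term tends to 0, leaving 7/13.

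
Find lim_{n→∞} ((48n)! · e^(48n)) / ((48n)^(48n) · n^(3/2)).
lim = 0

Stirling: (48n)! ~ sqrt(2π·48n) · (48n/e)^(48n). Hence
  (48n)! · e^(48n) / (48n)^(48n) ~ sqrt(2π·48n).
Dividing by n^(3/2): sqrt(2π·48n) / n^(3/2) = sqrt(2π·48) · n^((1−3)/2), so the expression behaves like sqrt(2π·48) · n^((1−3)/2) → 0.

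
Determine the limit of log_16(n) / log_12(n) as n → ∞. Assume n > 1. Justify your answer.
lim = ln(12) / ln(16) = log_16(12)

Change of base: log_16(n) = ln n / ln 16 and log_12(n) = ln n / ln 12. The ratio is (ln n / ln 16) · (ln 12 / ln n) = ln 12 / ln 16, a constant independent of n. So the limit is ln 12 / ln 16 = log_16(12).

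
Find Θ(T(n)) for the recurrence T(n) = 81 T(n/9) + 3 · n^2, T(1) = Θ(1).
T(n) = Θ(n^2 log n)

log_9 81 = 2, and f(n) = 3 · n^2 = Θ(n^(log_9 81)). This is Case 2 of the master theorem: T(n) = Θ(f(n) · log n) = Θ(n^2 log n).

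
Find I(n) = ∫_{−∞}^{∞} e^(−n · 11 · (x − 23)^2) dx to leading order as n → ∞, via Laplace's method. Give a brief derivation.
I(n) = sqrt(π/(11n))

Here φ(x) = 11 · (x − 23)^2 has its unique minimum at x* = 23 with φ(x*) = 0 and φ''(x*) = 22. Laplace's method gives
  I(n) ~ e^(−n φ(x*)) · sqrt(2π / (n · φ''(x*))) = sqrt(2π / (22n)) = sqrt(π/(11n)).
This is exact: substituting u = (x − 23)·sqrt(11n) gives I(n) = (1/sqrt(11n)) ∫_{−∞}^{∞} e^(−u^2) du = sqrt(π/(11n)).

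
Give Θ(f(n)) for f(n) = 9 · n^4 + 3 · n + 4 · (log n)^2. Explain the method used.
f(n) ∈ Θ(n^4)

Compare the terms by growth order. For large n, n^a · (log n)^b dominates n^a' · (log n)^b' iff a > a', or (a = a' and b > b'). Ranking the 3 terms shows the dominant one is 9 · n^4. Hence f(n) ∈ Θ(n^4).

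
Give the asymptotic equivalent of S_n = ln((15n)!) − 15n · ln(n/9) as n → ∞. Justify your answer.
S_n ~ 15n · (ln 135 − 1) + O(ln n)

Stirling: ln((15n)!) = 15n ln(15n) − 15n + O(ln n).
  S_n = 15n ln(15n) − 15n − 15n ln(n/9) + O(ln n)
      = 15n ln(15n) − 15n ln n + 15n ln 9 − 15n + O(ln n)
      = 15n ln 15 + 15n ln 9 − 15n + O(ln n)
      = 15n (ln 135 − 1) + O(ln n).
Numerically ln(135) − 1 ≈ 3.9053.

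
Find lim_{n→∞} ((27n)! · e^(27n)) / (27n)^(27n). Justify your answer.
lim = ∞

Stirling: (27n)! ~ sqrt(2π·27n) · (27n/e)^(27n). Hence
  (27n)! · e^(27n) / (27n)^(27n) ~ sqrt(2π·27n) = sqrt(2π·27) · sqrt(n) → ∞.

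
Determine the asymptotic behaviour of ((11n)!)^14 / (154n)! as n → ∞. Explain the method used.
((11n)!)^14/(154n)! ~ ((2π·11n)^(13/2) / sqrt(14)) · 14^(−14·11n)  →  0

Write N = 11n. Stirling: N! ~ sqrt(2π N)(N/e)^N and (14N)! ~ sqrt(2π·14N)·(14N/e)^(14N).
  (N!)^14/(14N)! ~ (2π N)^(14/2) (N/e)^(14N) / [sqrt(2π·14N) (14N/e)^(14N)]
     = (2π N)^(14/2) / sqrt(2π·14N) · (N/(14N))^(14N)
     = (2π N)^((14−1)/2) / sqrt(14) · 14^(−14N).
Since 14^14 > 1, the factor 14^(−14N) decays exponentially, so the ratio → 0. Substituting N = 11n gives the stated form.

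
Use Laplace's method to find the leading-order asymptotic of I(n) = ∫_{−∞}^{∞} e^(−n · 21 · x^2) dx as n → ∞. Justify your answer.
I(n) = sqrt(π/(21n))

Here φ(x) = 21 · x^2 has its unique minimum at x* = 0 with φ(x*) = 0 and φ''(x*) = 42. Laplace's method gives
  I(n) ~ e^(−n φ(x*)) · sqrt(2π / (n · φ''(x*))) = sqrt(2π / (42n)) = sqrt(π/(21n)).
This is exact: substituting u = (x − 0)·sqrt(21n) gives I(n) = (1/sqrt(21n)) ∫_{−∞}^{∞} e^(−u^2) du = sqrt(π/(21n)).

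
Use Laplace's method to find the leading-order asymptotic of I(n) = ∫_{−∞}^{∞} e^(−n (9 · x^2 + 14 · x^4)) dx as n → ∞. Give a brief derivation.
I(n) ~ sqrt(π/(9n))

φ(x) = 9 · x^2 + 14 · x^4 has its unique global minimum at x* = 0 (since φ'(x) = 18x + 56x^3 = 0 only at x = 0 for real x with both coefficients positive, and φ → ∞ as |x| → ∞). At x* = 0, φ(0) = 0 and φ''(0) = 18. Laplace's method then gives
  I(n) ~ sqrt(2π / (n · φ''(0))) · e^(−n φ(0)) = sqrt(2π / (18n)) = sqrt(π/(9n)).
The 14 · x^4 term contributes only at subleading order (an O(1/n) relative correction).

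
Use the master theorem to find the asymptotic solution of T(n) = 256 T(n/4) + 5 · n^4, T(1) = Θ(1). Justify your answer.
T(n) = Θ(n^4 log n)

log_4 256 = 4, and f(n) = 5 · n^4 = Θ(n^(log_4 256)). This is Case 2 of the master theorem: T(n) = Θ(f(n) · log n) = Θ(n^4 log n).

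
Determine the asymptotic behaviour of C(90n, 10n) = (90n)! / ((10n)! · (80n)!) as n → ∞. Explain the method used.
C(90n, 10n) ~ (387420489/16777216)^(10n) · sqrt(9/(16π·10n))

Write N = 10n. Apply Stirling to each factorial:
  (9N)! ~ sqrt(2π·9N) · (9N/e)^(9N),
  N! ~ sqrt(2π N) · (N/e)^N,
  (8N)! ~ sqrt(2π·8N) · (8N/e)^(8N).
The exponential factors combine to (9N)^(9N) / (N^N · (8N)^(8N)) = 9^(9N)/8^(8N) = (9^9/8^8)^N = (387420489/16777216)^N.
The square-root prefactors combine to sqrt(2π·9N) / (sqrt(2π N)·sqrt(2π·8N)) = sqrt(9 / (2π·8·N)) = sqrt(9/(16π·10n)).
Substituting N = 10n: C(90n, 10n) ~ (387420489/16777216)^(10n) · sqrt(9/(16π·10n)).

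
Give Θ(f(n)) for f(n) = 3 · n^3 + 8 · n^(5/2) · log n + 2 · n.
f(n) ∈ Θ(n^3)

Compare the terms by growth order. For large n, n^a · (log n)^b dominates n^a' · (log n)^b' iff a > a', or (a = a' and b > b'). Ranking the 3 terms shows the dominant one is 3 · n^3. Hence f(n) ∈ Θ(n^3).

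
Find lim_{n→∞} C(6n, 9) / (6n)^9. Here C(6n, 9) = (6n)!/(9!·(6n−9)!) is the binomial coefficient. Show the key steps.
lim = 1/9! = 1/362880

With N = 6n → ∞: C(N, 9) / N^9 = [N(N−1)…(N−8)] / (9! · N^9) = (1/9!) · 1 · (1 − 1/(6n)) · … · (1 − 8/(6n)). Each factor → 1 as N → ∞, so the limit is 1/9! = 1/362880.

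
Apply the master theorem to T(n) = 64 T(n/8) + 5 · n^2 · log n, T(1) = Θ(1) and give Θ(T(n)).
T(n) = Θ(n^2 · (log n)^2)

Here log_8 64 = 2 and f(n) = 5 · n^2 · log n = Θ(n^(log_8 64) · (log n)^1). This is the extended Case 2 of the master theorem (f matches the critical exponent up to log factors), giving T(n) = Θ(n^(log_8 64) · (log n)^(1+1)) = Θ(n^2 · (log n)^2).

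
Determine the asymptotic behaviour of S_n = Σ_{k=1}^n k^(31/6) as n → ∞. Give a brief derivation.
S_n ~ (6/37) · n^(37/6)

Integral comparison: Σ_{k=1}^n k^(31/6) = ∫_0^n x^(31/6) dx + O(n^(31/6)). The integral is n^(1 + 31/6) / (1 + 31/6) = n^((31+6)/6) / ((31+6)/6) = (6/37) · n^(37/6).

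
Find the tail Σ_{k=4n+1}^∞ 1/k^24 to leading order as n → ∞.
Σ_{k>4n} 1/k^24 ~ 1/(23 · (4n)^23)

Compare to the integral: ∫_{4n}^∞ x^(−24) dx = [−x^(−23)/23]_{4n}^∞ = 1/((24−1)·(4n)^23). Euler-Maclaurin then gives
  Σ_{k>4n} 1/k^24 = ∫_{4n}^∞ dx/x^24 − 1/(2·(4n)^24) + O(1/(4n)^25).
(Equivalently this is ζ(24) − Σ_{k≤4n} 1/k^24.)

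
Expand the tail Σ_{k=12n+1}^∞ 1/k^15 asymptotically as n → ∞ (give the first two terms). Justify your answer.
Σ_{k>12n} 1/k^15 = 1/(14 · (12n)^14) − 1/(2 · (12n)^15) + O(1/(12n)^16)

Compare to the integral: ∫_{12n}^∞ x^(−15) dx = [−x^(−14)/14]_{12n}^∞ = 1/((15−1)·(12n)^14). The Euler-Maclaurin correction adds −f(12n)/2 = −1/(2·(12n)^15). Euler-Maclaurin then gives
  Σ_{k>12n} 1/k^15 = ∫_{12n}^∞ dx/x^15 − 1/(2·(12n)^15) + O(1/(12n)^16).
(Equivalently this is ζ(15) − Σ_{k≤12n} 1/k^15.)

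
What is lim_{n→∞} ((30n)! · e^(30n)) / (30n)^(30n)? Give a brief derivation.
lim = ∞

Stirling: (30n)! ~ sqrt(2π·30n) · (30n/e)^(30n). Hence
  (30n)! · e^(30n) / (30n)^(30n) ~ sqrt(2π·30n) = sqrt(2π·30) · sqrt(n) → ∞.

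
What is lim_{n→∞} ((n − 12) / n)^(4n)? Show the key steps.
lim = e^(−48)

Rewrite as (1 − 12/n)^(4n). By the standard limit (1 + x/n)^n → e^x, we have (1 − 12/n)^n → e^(−12), and raising to the 4th power gives e^(−48).
More precisely, ln[(1 − 12/n)^(4n)] = 4n · ln(1 − 12/n) = 4n · (-12/n + O(1/n^2)) = -48 + O(1/n) → -48.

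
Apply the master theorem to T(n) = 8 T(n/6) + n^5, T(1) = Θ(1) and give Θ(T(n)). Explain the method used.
T(n) = Θ(n^5)

log_6 8 ≈ 1.161. f(n) = n^5 dominates n^(log_6 8) since 5 > 1.161, and the regularity condition a·f(n/b) = 8·(n/6)^5 = (8/7776)·n^5 ≤ c·f(n) holds with c = 8/7776 ≈ 0.00103 < 1. So this is Case 3: T(n) = Θ(f(n)) = Θ(n^5).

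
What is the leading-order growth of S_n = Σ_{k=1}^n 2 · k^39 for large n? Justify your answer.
S_n ~ n^40 / 20

By integral comparison (Euler-Maclaurin), Σ_{k=1}^n 2 · k^39 = 2 · ∫_0^n x^39 dx + O(n^39) = 2 · n^40/40 = n^40 / 20 + O(n^39). (Equivalently, Faulhaber's formula gives the same leading term.)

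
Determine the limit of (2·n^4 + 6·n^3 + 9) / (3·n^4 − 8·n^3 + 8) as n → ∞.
lim = 2/3

For large n the leading n^4 terms dominate both numerator and denominator. Dividing top and bottom by n^4, every other term tends to 0, leaving 2/3.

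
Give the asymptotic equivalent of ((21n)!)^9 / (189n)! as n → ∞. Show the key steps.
((21n)!)^9/(189n)! ~ ((2π·21n)^(8/2) / 3) · 9^(−9·21n)  →  0

Write N = 21n. Stirling: N! ~ sqrt(2π N)(N/e)^N and (9N)! ~ sqrt(2π·9N)·(9N/e)^(9N).
  (N!)^9/(9N)! ~ (2π N)^(9/2) (N/e)^(9N) / [sqrt(2π·9N) (9N/e)^(9N)]
     = (2π N)^(9/2) / sqrt(2π·9N) · (N/(9N))^(9N)
     = (2π N)^((9−1)/2) / 3 · 9^(−9N).
Since 9^9 > 1, the factor 9^(−9N) decays exponentially, so the ratio → 0. Substituting N = 21n gives the stated form.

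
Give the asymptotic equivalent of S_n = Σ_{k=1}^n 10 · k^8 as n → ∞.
S_n ~ 10 · n^9 / 9

By integral comparison (Euler-Maclaurin), Σ_{k=1}^n 10 · k^8 = 10 · ∫_0^n x^8 dx + O(n^8) = 10 · n^9/9 + O(n^8). (Equivalently, Faulhaber's formula gives the same leading term.)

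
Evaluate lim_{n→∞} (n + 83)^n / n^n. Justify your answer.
lim = e^83

Rewrite as (1 + 83/n)^(n). By the standard limit (1 + x/n)^n → e^x, we have (1 + 83/n)^n → e^83, and raising to the 1st power gives e^83.
More precisely, ln[(1 + 83/n)^(n)] = n · ln(1 + 83/n) = n · (83/n + O(1/n^2)) = 83 + O(1/n) → 83.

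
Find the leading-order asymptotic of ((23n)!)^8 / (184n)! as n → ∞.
((23n)!)^8/(184n)! ~ ((2π·23n)^(7/2) / sqrt(8)) · 8^(−8·23n)  →  0

Write N = 23n. Stirling: N! ~ sqrt(2π N)(N/e)^N and (8N)! ~ sqrt(2π·8N)·(8N/e)^(8N).
  (N!)^8/(8N)! ~ (2π N)^(8/2) (N/e)^(8N) / [sqrt(2π·8N) (8N/e)^(8N)]
     = (2π N)^(8/2) / sqrt(2π·8N) · (N/(8N))^(8N)
     = (2π N)^((8−1)/2) / sqrt(8) · 8^(−8N).
Since 8^8 > 1, the factor 8^(−8N) decays exponentially, so the ratio → 0. Substituting N = 23n gives the stated form.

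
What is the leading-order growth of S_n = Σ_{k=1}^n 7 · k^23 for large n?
S_n ~ 7 · n^24 / 24

By integral comparison (Euler-Maclaurin), Σ_{k=1}^n 7 · k^23 = 7 · ∫_0^n x^23 dx + O(n^23) = 7 · n^24/24 + O(n^23). (Equivalently, Faulhaber's formula gives the same leading term.)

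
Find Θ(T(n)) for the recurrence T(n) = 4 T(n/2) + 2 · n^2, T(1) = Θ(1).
T(n) = Θ(n^2 log n)

log_2 4 = 2, and f(n) = 2 · n^2 = Θ(n^(log_2 4)). This is Case 2 of the master theorem: T(n) = Θ(f(n) · log n) = Θ(n^2 log n).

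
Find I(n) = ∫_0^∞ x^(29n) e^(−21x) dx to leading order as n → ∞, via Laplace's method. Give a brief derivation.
I(n) ~ (sqrt(2π·29n) / 21) · (29n/(21e))^(29n)

Write the integrand as exp(29n ln x − 21x) and set f(x) = 29n ln x − 21x. Then f'(x) = 29n/x − 21 = 0 at x* = 29n/21, and f''(x*) = −29n/x*^2 = −21^2/(29n). Laplace's method (interior maximum) gives
  I(n) ~ e^(f(x*)) · sqrt(2π / |f''(x*)|)
        = exp(29n ln(29n/21) − 29n) · sqrt(2π · 29n / 21^2)
        = (29n/21)^(29n) e^(−29n) · sqrt(2π·29n) / 21
        = (sqrt(2π·29n) / 21) · (29n/(21e))^(29n).
This matches Γ(29n+1)/21^(29n+1) with Stirling applied to Γ.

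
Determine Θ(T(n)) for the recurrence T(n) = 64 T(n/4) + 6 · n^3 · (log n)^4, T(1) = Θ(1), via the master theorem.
T(n) = Θ(n^3 · (log n)^5)

Here log_4 64 = 3 and f(n) = 6 · n^3 · (log n)^4 = Θ(n^(log_4 64) · (log n)^4). This is the extended Case 2 of the master theorem (f matches the critical exponent up to log factors), giving T(n) = Θ(n^(log_4 64) · (log n)^(4+1)) = Θ(n^3 · (log n)^5).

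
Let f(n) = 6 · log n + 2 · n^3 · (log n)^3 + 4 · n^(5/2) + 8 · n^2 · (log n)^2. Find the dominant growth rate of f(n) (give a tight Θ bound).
f(n) ∈ Θ(n^3 · (log n)^3)

Compare the terms by growth order. For large n, n^a · (log n)^b dominates n^a' · (log n)^b' iff a > a', or (a = a' and b > b'). Ranking the 4 terms shows the dominant one is 2 · n^3 · (log n)^3. Hence f(n) ∈ Θ(n^3 · (log n)^3).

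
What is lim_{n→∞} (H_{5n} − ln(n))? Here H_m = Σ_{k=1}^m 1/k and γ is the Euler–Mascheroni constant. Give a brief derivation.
lim = ln 5 + γ

By Euler-Maclaurin, H_m = ln m + γ + O(1/m). So
  H_{5n} − ln(n) = ln(5n) + γ − ln(n) + O(1/n)
                       = ln(5/1) + γ + O(1/n).
Hence the limit is ln(5/1) + γ.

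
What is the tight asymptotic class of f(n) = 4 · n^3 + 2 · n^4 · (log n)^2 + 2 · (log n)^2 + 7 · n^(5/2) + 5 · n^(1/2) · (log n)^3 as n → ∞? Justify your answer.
f(n) ∈ Θ(n^4 · (log n)^2)

Compare the terms by growth order. For large n, n^a · (log n)^b dominates n^a' · (log n)^b' iff a > a', or (a = a' and b > b'). Ranking the 5 terms shows the dominant one is 2 · n^4 · (log n)^2. Hence f(n) ∈ Θ(n^4 · (log n)^2).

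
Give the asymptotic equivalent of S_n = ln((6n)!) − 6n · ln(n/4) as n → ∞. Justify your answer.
S_n ~ 6n · (ln 24 − 1) + O(ln n)

Stirling: ln((6n)!) = 6n ln(6n) − 6n + O(ln n).
  S_n = 6n ln(6n) − 6n − 6n ln(n/4) + O(ln n)
      = 6n ln(6n) − 6n ln n + 6n ln 4 − 6n + O(ln n)
      = 6n ln 6 + 6n ln 4 − 6n + O(ln n)
      = 6n (ln 24 − 1) + O(ln n).
Numerically ln(24) − 1 ≈ 2.1781.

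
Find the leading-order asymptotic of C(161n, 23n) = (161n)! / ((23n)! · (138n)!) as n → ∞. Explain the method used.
C(161n, 23n) ~ (823543/46656)^(23n) · sqrt(7/(12π·23n))

Write N = 23n. Apply Stirling to each factorial:
  (7N)! ~ sqrt(2π·7N) · (7N/e)^(7N),
  N! ~ sqrt(2π N) · (N/e)^N,
  (6N)! ~ sqrt(2π·6N) · (6N/e)^(6N).
The exponential factors combine to (7N)^(7N) / (N^N · (6N)^(6N)) = 7^(7N)/6^(6N) = (7^7/6^6)^N = (823543/46656)^N.
The square-root prefactors combine to sqrt(2π·7N) / (sqrt(2π N)·sqrt(2π·6N)) = sqrt(7 / (2π·6·N)) = sqrt(7/(12π·23n)).
Substituting N = 23n: C(161n, 23n) ~ (823543/46656)^(23n) · sqrt(7/(12π·23n)).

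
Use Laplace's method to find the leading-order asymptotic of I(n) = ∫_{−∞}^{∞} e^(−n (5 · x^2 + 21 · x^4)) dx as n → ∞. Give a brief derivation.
I(n) ~ sqrt(π/(5n))

φ(x) = 5 · x^2 + 21 · x^4 has its unique global minimum at x* = 0 (since φ'(x) = 10x + 84x^3 = 0 only at x = 0 for real x with both coefficients positive, and φ → ∞ as |x| → ∞). At x* = 0, φ(0) = 0 and φ''(0) = 10. Laplace's method then gives
  I(n) ~ sqrt(2π / (n · φ''(0))) · e^(−n φ(0)) = sqrt(2π / (10n)) = sqrt(π/(5n)).
The 21 · x^4 term contributes only at subleading order (an O(1/n) relative correction).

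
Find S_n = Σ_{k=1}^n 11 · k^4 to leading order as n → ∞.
S_n ~ 11 · n^5 / 5

By integral comparison (Euler-Maclaurin), Σ_{k=1}^n 11 · k^4 = 11 · ∫_0^n x^4 dx + O(n^4) = 11 · n^5/5 + O(n^4). (Equivalently, Faulhaber's formula gives the same leading term.)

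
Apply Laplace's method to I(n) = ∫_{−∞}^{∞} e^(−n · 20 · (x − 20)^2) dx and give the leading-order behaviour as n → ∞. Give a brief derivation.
I(n) = sqrt(π/(20n))

Here φ(x) = 20 · (x − 20)^2 has its unique minimum at x* = 20 with φ(x*) = 0 and φ''(x*) = 40. Laplace's method gives
  I(n) ~ e^(−n φ(x*)) · sqrt(2π / (n · φ''(x*))) = sqrt(2π / (40n)) = sqrt(π/(20n)).
This is exact: substituting u = (x − 20)·sqrt(20n) gives I(n) = (1/sqrt(20n)) ∫_{−∞}^{∞} e^(−u^2) du = sqrt(π/(20n)).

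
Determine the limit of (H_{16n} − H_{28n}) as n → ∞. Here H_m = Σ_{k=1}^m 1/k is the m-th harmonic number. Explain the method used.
lim = ln(16/28) = ln(4/7)

Euler-Maclaurin gives H_m = ln m + γ + 1/(2m) + O(1/m^2). The γ and O(1/m) terms cancel in the difference:
  H_{16n} − H_{28n} = ln(16n) − ln(28n) + O(1/n) = ln(16/28) + O(1/n).
Hence the limit is ln(16/28) = ln(4/7).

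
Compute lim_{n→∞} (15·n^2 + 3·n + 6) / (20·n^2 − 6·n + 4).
lim = 15/20 = 3/4

For large n the leading n^2 terms dominate both numerator and denominator. Dividing top and bottom by n^2, every other term tends to 0, leaving 15/20 = 3/4.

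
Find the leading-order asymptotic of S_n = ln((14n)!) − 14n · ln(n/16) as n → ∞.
S_n ~ 14n · (ln 224 − 1) + O(ln n)

Stirling: ln((14n)!) = 14n ln(14n) − 14n + O(ln n).
  S_n = 14n ln(14n) − 14n − 14n ln(n/16) + O(ln n)
      = 14n ln(14n) − 14n ln n + 14n ln 16 − 14n + O(ln n)
      = 14n ln 14 + 14n ln 16 − 14n + O(ln n)
      = 14n (ln 224 − 1) + O(ln n).
Numerically ln(224) − 1 ≈ 4.4116.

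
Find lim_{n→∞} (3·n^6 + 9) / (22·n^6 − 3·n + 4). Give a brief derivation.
lim = 3/22

For large n the leading n^6 terms dominate both numerator and denominator. Dividing top and bottom by n^6, every other term tends to 0, leaving 3/22.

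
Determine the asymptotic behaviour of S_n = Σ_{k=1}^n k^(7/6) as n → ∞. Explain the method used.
S_n ~ (6/13) · n^(13/6)

Integral comparison: Σ_{k=1}^n k^(7/6) = ∫_0^n x^(7/6) dx + O(n^(7/6)). The integral is n^(1 + 7/6) / (1 + 7/6) = n^((7+6)/6) / ((7+6)/6) = (6/13) · n^(13/6).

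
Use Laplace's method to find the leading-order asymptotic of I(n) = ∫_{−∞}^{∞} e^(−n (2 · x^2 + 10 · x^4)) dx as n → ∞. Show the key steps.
I(n) ~ sqrt(π/(2n))

φ(x) = 2 · x^2 + 10 · x^4 has its unique global minimum at x* = 0 (since φ'(x) = 4x + 40x^3 = 0 only at x = 0 for real x with both coefficients positive, and φ → ∞ as |x| → ∞). At x* = 0, φ(0) = 0 and φ''(0) = 4. Laplace's method then gives
  I(n) ~ sqrt(2π / (n · φ''(0))) · e^(−n φ(0)) = sqrt(2π / (4n)) = sqrt(π/(2n)).
The 10 · x^4 term contributes only at subleading order (an O(1/n) relative correction).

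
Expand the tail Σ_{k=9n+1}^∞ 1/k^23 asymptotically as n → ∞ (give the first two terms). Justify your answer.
Σ_{k>9n} 1/k^23 = 1/(22 · (9n)^22) − 1/(2 · (9n)^23) + O(1/(9n)^24)

Compare to the integral: ∫_{9n}^∞ x^(−23) dx = [−x^(−22)/22]_{9n}^∞ = 1/((23−1)·(9n)^22). The Euler-Maclaurin correction adds −f(9n)/2 = −1/(2·(9n)^23). Euler-Maclaurin then gives
  Σ_{k>9n} 1/k^23 = ∫_{9n}^∞ dx/x^23 − 1/(2·(9n)^23) + O(1/(9n)^24).
(Equivalently this is ζ(23) − Σ_{k≤9n} 1/k^23.)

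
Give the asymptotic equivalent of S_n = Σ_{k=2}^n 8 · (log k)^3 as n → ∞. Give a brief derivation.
S_n ~ 8 · n · (log n)^3

By integral comparison, S_n = ∫_1^n 8 · (log x)^3 dx + O((log n)^3). For the integral, the leading term of ∫_1^n (log x)^3 dx is n · (log n)^3 (by repeated integration by parts; each step lowers the log-exponent and produces a relatively O(1/log n) correction). Hence S_n ~ 8 · n · (log n)^3.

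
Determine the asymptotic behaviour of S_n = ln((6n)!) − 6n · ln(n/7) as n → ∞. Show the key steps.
S_n ~ 6n · (ln 42 − 1) + O(ln n)

Stirling: ln((6n)!) = 6n ln(6n) − 6n + O(ln n).
  S_n = 6n ln(6n) − 6n − 6n ln(n/7) + O(ln n)
      = 6n ln(6n) − 6n ln n + 6n ln 7 − 6n + O(ln n)
      = 6n ln 6 + 6n ln 7 − 6n + O(ln n)
      = 6n (ln 42 − 1) + O(ln n).
Numerically ln(42) − 1 ≈ 2.7377.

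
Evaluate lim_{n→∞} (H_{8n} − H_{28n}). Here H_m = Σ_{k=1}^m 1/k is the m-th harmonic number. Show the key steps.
lim = ln(8/28) = ln(2/7)

Euler-Maclaurin gives H_m = ln m + γ + 1/(2m) + O(1/m^2). The γ and O(1/m) terms cancel in the difference:
  H_{8n} − H_{28n} = ln(8n) − ln(28n) + O(1/n) = ln(8/28) + O(1/n).
Hence the limit is ln(8/28) = ln(2/7).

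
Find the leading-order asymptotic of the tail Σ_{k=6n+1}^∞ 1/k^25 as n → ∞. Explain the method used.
Σ_{k>6n} 1/k^25 ~ 1/(24 · (6n)^24)

Compare to the integral: ∫_{6n}^∞ x^(−25) dx = [−x^(−24)/24]_{6n}^∞ = 1/((25−1)·(6n)^24). Euler-Maclaurin then gives
  Σ_{k>6n} 1/k^25 = ∫_{6n}^∞ dx/x^25 − 1/(2·(6n)^25) + O(1/(6n)^26).
(Equivalently this is ζ(25) − Σ_{k≤6n} 1/k^25.)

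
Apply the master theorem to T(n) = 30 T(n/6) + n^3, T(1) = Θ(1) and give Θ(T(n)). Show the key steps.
T(n) = Θ(n^3)

log_6 30 ≈ 1.898. f(n) = n^3 dominates n^(log_6 30) since 3 > 1.898, and the regularity condition a·f(n/b) = 30·(n/6)^3 = (30/216)·n^3 ≤ c·f(n) holds with c = 30/216 ≈ 0.139 < 1. So this is Case 3: T(n) = Θ(f(n)) = Θ(n^3).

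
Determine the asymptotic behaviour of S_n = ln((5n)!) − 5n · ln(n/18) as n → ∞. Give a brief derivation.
S_n ~ 5n · (ln 90 − 1) + O(ln n)

Stirling: ln((5n)!) = 5n ln(5n) − 5n + O(ln n).
  S_n = 5n ln(5n) − 5n − 5n ln(n/18) + O(ln n)
      = 5n ln(5n) − 5n ln n + 5n ln 18 − 5n + O(ln n)
      = 5n ln 5 + 5n ln 18 − 5n + O(ln n)
      = 5n (ln 90 − 1) + O(ln n).
Numerically ln(90) − 1 ≈ 3.4998.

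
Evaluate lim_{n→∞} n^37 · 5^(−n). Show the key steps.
lim = 0

Exponentials with base > 1 dominate every fixed polynomial: for any fixed c, n^c / 5^n → 0 as n → ∞ (e.g. by the ratio test, or by writing 5^n = e^(n ln 5) and noting e^(n ln 5) / n^c → ∞). Hence n^37 · 5^(−n) = n^37 / 5^n → 0.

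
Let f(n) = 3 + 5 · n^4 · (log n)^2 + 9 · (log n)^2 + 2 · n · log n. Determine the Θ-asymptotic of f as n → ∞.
f(n) ∈ Θ(n^4 · (log n)^2)

Compare the terms by growth order. For large n, n^a · (log n)^b dominates n^a' · (log n)^b' iff a > a', or (a = a' and b > b'). Ranking the 4 terms shows the dominant one is 5 · n^4 · (log n)^2. Hence f(n) ∈ Θ(n^4 · (log n)^2).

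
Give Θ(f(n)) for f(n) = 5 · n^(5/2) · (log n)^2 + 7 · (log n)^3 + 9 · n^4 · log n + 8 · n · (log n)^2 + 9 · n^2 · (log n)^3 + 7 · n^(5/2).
f(n) ∈ Θ(n^4 · log n)

Compare the terms by growth order. For large n, n^a · (log n)^b dominates n^a' · (log n)^b' iff a > a', or (a = a' and b > b'). Ranking the 6 terms shows the dominant one is 9 · n^4 · log n. Hence f(n) ∈ Θ(n^4 · log n).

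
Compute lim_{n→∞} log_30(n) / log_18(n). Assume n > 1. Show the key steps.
lim = ln(18) / ln(30) = log_30(18)

Change of base: log_30(n) = ln n / ln 30 and log_18(n) = ln n / ln 18. The ratio is (ln n / ln 30) · (ln 18 / ln n) = ln 18 / ln 30, a constant independent of n. So the limit is ln 18 / ln 30 = log_30(18).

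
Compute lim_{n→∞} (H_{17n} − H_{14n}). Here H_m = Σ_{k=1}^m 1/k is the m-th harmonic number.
lim = ln(17/14)

Euler-Maclaurin gives H_m = ln m + γ + 1/(2m) + O(1/m^2). The γ and O(1/m) terms cancel in the difference:
  H_{17n} − H_{14n} = ln(17n) − ln(14n) + O(1/n) = ln(17/14) + O(1/n).
Hence the limit is ln(17/14).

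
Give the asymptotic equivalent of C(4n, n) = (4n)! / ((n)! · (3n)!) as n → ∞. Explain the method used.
C(4n, n) ~ (256/27)^(n) · sqrt(2/(3π·n))

Write N = n. Apply Stirling to each factorial:
  (4N)! ~ sqrt(2π·4N) · (4N/e)^(4N),
  N! ~ sqrt(2π N) · (N/e)^N,
  (3N)! ~ sqrt(2π·3N) · (3N/e)^(3N).
The exponential factors combine to (4N)^(4N) / (N^N · (3N)^(3N)) = 4^(4N)/3^(3N) = (4^4/3^3)^N = (256/27)^N.
The square-root prefactors combine to sqrt(2π·4N) / (sqrt(2π N)·sqrt(2π·3N)) = sqrt(4 / (2π·3·N)) = sqrt(2/(3π·n)).
Substituting N = n: C(4n, n) ~ (256/27)^(n) · sqrt(2/(3π·n)).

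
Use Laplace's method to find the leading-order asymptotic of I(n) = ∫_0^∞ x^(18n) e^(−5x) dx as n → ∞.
I(n) ~ (sqrt(2π·18n) / 5) · (18n/(5e))^(18n)

Write the integrand as exp(18n ln x − 5x) and set f(x) = 18n ln x − 5x. Then f'(x) = 18n/x − 5 = 0 at x* = 18n/5, and f''(x*) = −18n/x*^2 = −5^2/(18n). Laplace's method (interior maximum) gives
  I(n) ~ e^(f(x*)) · sqrt(2π / |f''(x*)|)
        = exp(18n ln(18n/5) − 18n) · sqrt(2π · 18n / 5^2)
        = (18n/5)^(18n) e^(−18n) · sqrt(2π·18n) / 5
        = (sqrt(2π·18n) / 5) · (18n/(5e))^(18n).
This matches Γ(18n+1)/5^(18n+1) with Stirling applied to Γ.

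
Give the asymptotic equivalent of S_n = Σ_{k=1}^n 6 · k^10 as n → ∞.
S_n ~ 6 · n^11 / 11

By integral comparison (Euler-Maclaurin), Σ_{k=1}^n 6 · k^10 = 6 · ∫_0^n x^10 dx + O(n^10) = 6 · n^11/11 + O(n^10). (Equivalently, Faulhaber's formula gives the same leading term.)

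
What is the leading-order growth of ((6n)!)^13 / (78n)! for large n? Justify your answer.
((6n)!)^13/(78n)! ~ ((2π·6n)^(12/2) / sqrt(13)) · 13^(−13·6n)  →  0

Write N = 6n. Stirling: N! ~ sqrt(2π N)(N/e)^N and (13N)! ~ sqrt(2π·13N)·(13N/e)^(13N).
  (N!)^13/(13N)! ~ (2π N)^(13/2) (N/e)^(13N) / [sqrt(2π·13N) (13N/e)^(13N)]
     = (2π N)^(13/2) / sqrt(2π·13N) · (N/(13N))^(13N)
     = (2π N)^((13−1)/2) / sqrt(13) · 13^(−13N).
Since 13^13 > 1, the factor 13^(−13N) decays exponentially, so the ratio → 0. Substituting N = 6n gives the stated form.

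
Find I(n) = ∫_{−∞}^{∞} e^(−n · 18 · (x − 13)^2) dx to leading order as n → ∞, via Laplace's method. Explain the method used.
I(n) = sqrt(π/(18n))

Here φ(x) = 18 · (x − 13)^2 has its unique minimum at x* = 13 with φ(x*) = 0 and φ''(x*) = 36. Laplace's method gives
  I(n) ~ e^(−n φ(x*)) · sqrt(2π / (n · φ''(x*))) = sqrt(2π / (36n)) = sqrt(π/(18n)).
This is exact: substituting u = (x − 13)·sqrt(18n) gives I(n) = (1/sqrt(18n)) ∫_{−∞}^{∞} e^(−u^2) du = sqrt(π/(18n)).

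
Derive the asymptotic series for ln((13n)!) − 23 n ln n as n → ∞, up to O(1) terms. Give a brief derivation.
ln((13n)!) − 23 n ln n = −10 n ln n + 13(ln 13 − 1) n + (1/2) ln(2π·13n) + O(1/n)

Stirling: ln((13n)!) = 13n ln(13n) − 13n + (1/2) ln(2π·13n) + O(1/n).
Expand 13n ln(13n) = 13n (ln n + ln 13) = 13n ln n + 13n ln 13.
Subtract 23n ln n: leading term is (13 − 23) n ln n = −10 n ln n. The next term is 13n ln 13 − 13n = 13(ln 13 − 1) n. Then the (1/2) ln(2π·13n) correction.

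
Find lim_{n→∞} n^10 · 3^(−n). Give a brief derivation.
lim = 0

Exponentials with base > 1 dominate every fixed polynomial: for any fixed c, n^c / 3^n → 0 as n → ∞ (e.g. by the ratio test, or by writing 3^n = e^(n ln 3) and noting e^(n ln 3) / n^c → ∞). Hence n^10 · 3^(−n) = n^10 / 3^n → 0.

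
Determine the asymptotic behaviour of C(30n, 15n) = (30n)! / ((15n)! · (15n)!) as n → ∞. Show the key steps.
C(30n, 15n) ~ (4)^(15n) · sqrt(1/(π·15n))

Write N = 15n. Apply Stirling to each factorial:
  (2N)! ~ sqrt(2π·2N) · (2N/e)^(2N),
  N! ~ sqrt(2π N) · (N/e)^N,
  (1N)! ~ sqrt(2π·1N) · (1N/e)^(1N).
The exponential factors combine to (2N)^(2N) / (N^N · (1N)^(1N)) = 2^(2N)/1^(1N) = (2^2/1^1)^N = (4)^N.
The square-root prefactors combine to sqrt(2π·2N) / (sqrt(2π N)·sqrt(2π·1N)) = sqrt(2 / (2π·1·N)) = sqrt(1/(π·15n)).
Substituting N = 15n: C(30n, 15n) ~ (4)^(15n) · sqrt(1/(π·15n)).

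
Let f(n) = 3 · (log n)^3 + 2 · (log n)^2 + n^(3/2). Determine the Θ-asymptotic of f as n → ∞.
f(n) ∈ Θ(n^(3/2))

Compare the terms by growth order. For large n, n^a · (log n)^b dominates n^a' · (log n)^b' iff a > a', or (a = a' and b > b'). Ranking the 3 terms shows the dominant one is n^(3/2). Hence f(n) ∈ Θ(n^(3/2)).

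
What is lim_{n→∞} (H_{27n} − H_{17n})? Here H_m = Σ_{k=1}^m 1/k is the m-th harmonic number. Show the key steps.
lim = ln(27/17)

Euler-Maclaurin gives H_m = ln m + γ + 1/(2m) + O(1/m^2). The γ and O(1/m) terms cancel in the difference:
  H_{27n} − H_{17n} = ln(27n) − ln(17n) + O(1/n) = ln(27/17) + O(1/n).
Hence the limit is ln(27/17).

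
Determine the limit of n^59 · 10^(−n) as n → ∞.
lim = 0

Exponentials with base > 1 dominate every fixed polynomial: for any fixed c, n^c / 10^n → 0 as n → ∞ (e.g. by the ratio test, or by writing 10^n = e^(n ln 10) and noting e^(n ln 10) / n^c → ∞). Hence n^59 · 10^(−n) = n^59 / 10^n → 0.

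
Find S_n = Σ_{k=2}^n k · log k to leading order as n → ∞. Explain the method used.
S_n ~ n^2 log n / 2 − n^2 / 4

By integral comparison, S_n = ∫_1^n x · log x dx + O(n · log n). For the integral, ∫ x^1 log x dx = n^2 log n / 2 − n^2/4 (integration by parts). Hence S_n ~ n^2 log n / 2 − n^2 / 4.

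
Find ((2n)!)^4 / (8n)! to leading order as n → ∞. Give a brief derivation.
((2n)!)^4/(8n)! ~ ((2π·2n)^(3/2) / 2) · 4^(−4·2n)  →  0

Write N = 2n. Stirling: N! ~ sqrt(2π N)(N/e)^N and (4N)! ~ sqrt(2π·4N)·(4N/e)^(4N).
  (N!)^4/(4N)! ~ (2π N)^(4/2) (N/e)^(4N) / [sqrt(2π·4N) (4N/e)^(4N)]
     = (2π N)^(4/2) / sqrt(2π·4N) · (N/(4N))^(4N)
     = (2π N)^((4−1)/2) / 2 · 4^(−4N).
Since 4^4 > 1, the factor 4^(−4N) decays exponentially, so the ratio → 0. Substituting N = 2n gives the stated form.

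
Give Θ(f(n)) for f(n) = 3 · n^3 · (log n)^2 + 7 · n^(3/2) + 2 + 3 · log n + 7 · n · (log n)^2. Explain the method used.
f(n) ∈ Θ(n^3 · (log n)^2)

Compare the terms by growth order. For large n, n^a · (log n)^b dominates n^a' · (log n)^b' iff a > a', or (a = a' and b > b'). Ranking the 5 terms shows the dominant one is 3 · n^3 · (log n)^2. Hence f(n) ∈ Θ(n^3 · (log n)^2).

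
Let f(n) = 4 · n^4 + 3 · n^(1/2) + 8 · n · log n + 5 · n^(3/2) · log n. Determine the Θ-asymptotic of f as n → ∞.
f(n) ∈ Θ(n^4)

Compare the terms by growth order. For large n, n^a · (log n)^b dominates n^a' · (log n)^b' iff a > a', or (a = a' and b > b'). Ranking the 4 terms shows the dominant one is 4 · n^4. Hence f(n) ∈ Θ(n^4).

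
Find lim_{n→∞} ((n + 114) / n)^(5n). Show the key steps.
lim = e^570

Rewrite as (1 + 114/n)^(5n). By the standard limit (1 + x/n)^n → e^x, we have (1 + 114/n)^n → e^114, and raising to the 5th power gives e^570.
More precisely, ln[(1 + 114/n)^(5n)] = 5n · ln(1 + 114/n) = 5n · (114/n + O(1/n^2)) = 570 + O(1/n) → 570.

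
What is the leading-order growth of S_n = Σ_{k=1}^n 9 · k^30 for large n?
S_n ~ 9 · n^31 / 31

By integral comparison (Euler-Maclaurin), Σ_{k=1}^n 9 · k^30 = 9 · ∫_0^n x^30 dx + O(n^30) = 9 · n^31/31 + O(n^30). (Equivalently, Faulhaber's formula gives the same leading term.)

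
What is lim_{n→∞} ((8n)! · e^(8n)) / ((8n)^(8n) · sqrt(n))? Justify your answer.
lim = sqrt(2π·8)

Stirling: (8n)! ~ sqrt(2π·8n) · (8n/e)^(8n). Hence
  (8n)! · e^(8n) / (8n)^(8n) ~ sqrt(2π·8n).
Dividing by sqrt(n): sqrt(2π·8n) / sqrt(n) = sqrt(2π·8) · n^((1−1)/2), so the limit is sqrt(2π·8).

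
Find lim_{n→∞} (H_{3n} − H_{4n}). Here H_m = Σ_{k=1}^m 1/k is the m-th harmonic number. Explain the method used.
lim = ln(3/4)

Euler-Maclaurin gives H_m = ln m + γ + 1/(2m) + O(1/m^2). The γ and O(1/m) terms cancel in the difference:
  H_{3n} − H_{4n} = ln(3n) − ln(4n) + O(1/n) = ln(3/4) + O(1/n).
Hence the limit is ln(3/4).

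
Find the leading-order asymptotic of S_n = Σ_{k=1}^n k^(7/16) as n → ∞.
S_n ~ (16/23) · n^(23/16)

Integral comparison: Σ_{k=1}^n k^(7/16) = ∫_0^n x^(7/16) dx + O(n^(7/16)). The integral is n^(1 + 7/16) / (1 + 7/16) = n^((7+16)/16) / ((7+16)/16) = (16/23) · n^(23/16).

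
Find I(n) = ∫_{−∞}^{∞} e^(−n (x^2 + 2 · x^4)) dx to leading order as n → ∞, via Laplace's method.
I(n) ~ sqrt(π/n)

φ(x) = x^2 + 2 · x^4 has its unique global minimum at x* = 0 (since φ'(x) = 2x + 8x^3 = 0 only at x = 0 for real x with both coefficients positive, and φ → ∞ as |x| → ∞). At x* = 0, φ(0) = 0 and φ''(0) = 2. Laplace's method then gives
  I(n) ~ sqrt(2π / (n · φ''(0))) · e^(−n φ(0)) = sqrt(2π / (2n)) = sqrt(π/n).
The 2 · x^4 term contributes only at subleading order (an O(1/n) relative correction).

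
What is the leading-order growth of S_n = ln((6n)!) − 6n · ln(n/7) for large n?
S_n ~ 6n · (ln 42 − 1) + O(ln n)

Stirling: ln((6n)!) = 6n ln(6n) − 6n + O(ln n).
  S_n = 6n ln(6n) − 6n − 6n ln(n/7) + O(ln n)
      = 6n ln(6n) − 6n ln n + 6n ln 7 − 6n + O(ln n)
      = 6n ln 6 + 6n ln 7 − 6n + O(ln n)
      = 6n (ln 42 − 1) + O(ln n).
Numerically ln(42) − 1 ≈ 2.7377.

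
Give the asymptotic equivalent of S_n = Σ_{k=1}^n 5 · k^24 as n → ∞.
S_n ~ n^25 / 5

By integral comparison (Euler-Maclaurin), Σ_{k=1}^n 5 · k^24 = 5 · ∫_0^n x^24 dx + O(n^24) = 5 · n^25/25 = n^25 / 5 + O(n^24). (Equivalently, Faulhaber's formula gives the same leading term.)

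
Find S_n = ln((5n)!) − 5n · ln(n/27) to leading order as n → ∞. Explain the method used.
S_n ~ 5n · (ln 135 − 1) + O(ln n)

Stirling: ln((5n)!) = 5n ln(5n) − 5n + O(ln n).
  S_n = 5n ln(5n) − 5n − 5n ln(n/27) + O(ln n)
      = 5n ln(5n) − 5n ln n + 5n ln 27 − 5n + O(ln n)
      = 5n ln 5 + 5n ln 27 − 5n + O(ln n)
      = 5n (ln 135 − 1) + O(ln n).
Numerically ln(135) − 1 ≈ 3.9053.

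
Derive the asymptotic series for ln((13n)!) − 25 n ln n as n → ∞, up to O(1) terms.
ln((13n)!) − 25 n ln n = −12 n ln n + 13(ln 13 − 1) n + (1/2) ln(2π·13n) + O(1/n)

Stirling: ln((13n)!) = 13n ln(13n) − 13n + (1/2) ln(2π·13n) + O(1/n).
Expand 13n ln(13n) = 13n (ln n + ln 13) = 13n ln n + 13n ln 13.
Subtract 25n ln n: leading term is (13 − 25) n ln n = −12 n ln n. The next term is 13n ln 13 − 13n = 13(ln 13 − 1) n. Then the (1/2) ln(2π·13n) correction.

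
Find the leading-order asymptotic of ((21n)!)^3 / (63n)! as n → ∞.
((21n)!)^3/(63n)! ~ ((2π·21n)^(2/2) / sqrt(3)) · 3^(−3·21n)  →  0

Write N = 21n. Stirling: N! ~ sqrt(2π N)(N/e)^N and (3N)! ~ sqrt(2π·3N)·(3N/e)^(3N).
  (N!)^3/(3N)! ~ (2π N)^(3/2) (N/e)^(3N) / [sqrt(2π·3N) (3N/e)^(3N)]
     = (2π N)^(3/2) / sqrt(2π·3N) · (N/(3N))^(3N)
     = (2π N)^((3−1)/2) / sqrt(3) · 3^(−3N).
Since 3^3 > 1, the factor 3^(−3N) decays exponentially, so the ratio → 0. Substituting N = 21n gives the stated form.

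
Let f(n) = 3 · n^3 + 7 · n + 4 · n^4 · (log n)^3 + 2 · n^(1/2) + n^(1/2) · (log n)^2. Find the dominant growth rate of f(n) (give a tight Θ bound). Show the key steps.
f(n) ∈ Θ(n^4 · (log n)^3)

Compare the terms by growth order. For large n, n^a · (log n)^b dominates n^a' · (log n)^b' iff a > a', or (a = a' and b > b'). Ranking the 5 terms shows the dominant one is 4 · n^4 · (log n)^3. Hence f(n) ∈ Θ(n^4 · (log n)^3).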